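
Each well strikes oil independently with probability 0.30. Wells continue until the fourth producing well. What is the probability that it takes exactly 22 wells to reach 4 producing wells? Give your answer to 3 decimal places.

0.018

Y = trial on which the fourth success occurs; negative binomial, r=4, p=0.30.
P(Y=22) = C(21,3) · p^4 · (1−p)^18
= 1330 · 0.0081 · 0.0016284 = 0.01754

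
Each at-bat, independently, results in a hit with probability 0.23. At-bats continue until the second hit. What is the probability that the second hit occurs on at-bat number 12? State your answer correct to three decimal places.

0.043

Y = trial on which the second success occurs; negative binomial, r=2, p=0.23.
P(Y=12) = C(11,1) · p^2 · (1−p)^10
= 11 · 0.0529 · 0.073267 = 0.04263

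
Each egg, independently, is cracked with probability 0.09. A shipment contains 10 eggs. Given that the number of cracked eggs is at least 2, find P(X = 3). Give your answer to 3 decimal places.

0.201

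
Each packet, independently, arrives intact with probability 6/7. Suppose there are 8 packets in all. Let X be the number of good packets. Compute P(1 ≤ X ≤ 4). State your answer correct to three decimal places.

X ~ Binomial(8, 0.857143); P(1 ≤ X ≤ 4) = Σ C(8,k) p^k (1−p)^(8−k) over k:
  k=1: C(8,1)·0.857143^1·0.142857^7 = 0.00001
  k=2: C(8,2)·0.857143^2·0.142857^6 = 0.00017
  k=3: C(8,3)·0.857143^3·0.142857^5 = 0.00210
  k=4: C(8,4)·0.857143^4·0.142857^4 = 0.01574
Total = 0.01802

0.018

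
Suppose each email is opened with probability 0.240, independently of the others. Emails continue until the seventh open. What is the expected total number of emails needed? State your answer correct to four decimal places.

29.1667

Y = total emails until the seventh success; negative binomial with r=7, p=0.24.
E[Y] = r / p = 7 / 0.24 = 29.166667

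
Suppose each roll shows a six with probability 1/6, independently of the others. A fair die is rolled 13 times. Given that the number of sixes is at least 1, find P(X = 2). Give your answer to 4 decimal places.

0.3217

X ~ Binomial(13, 0.166667). Want P(X=2 | X≥1) = P(X=2) / P(X≥1).
P(X=2) = C(13,2)·0.166667^2·0.833333^11 = 0.291607
P(X≥1) = 1 − 0.093464 = 0.906536
Ratio = 0.291607 / 0.906536 = 0.321672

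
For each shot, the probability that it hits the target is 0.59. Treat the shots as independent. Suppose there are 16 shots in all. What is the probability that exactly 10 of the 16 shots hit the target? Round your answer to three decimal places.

X ~ Binomial(n=16, p=0.59).
P(X=10) = C(16,10) · p^10 · (1−p)^6
= 8008 · 0.0051112 · 0.0047501 = 0.19442

0.194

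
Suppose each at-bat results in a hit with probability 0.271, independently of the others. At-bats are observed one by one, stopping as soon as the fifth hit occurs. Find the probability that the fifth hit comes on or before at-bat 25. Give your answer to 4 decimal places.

Finishing within 25 at-bats ⇔ at least 5 successes in the first 25. With X ~ Binomial(25, 0.271), P(Y ≤ 25) = 1 − P(X ≤ 4).
  k=0: C(25,0)·0.271^0·0.729^25 = 0.000370
  k=1: C(25,1)·0.271^1·0.729^24 = 0.003439
  k=2: C(25,2)·0.271^2·0.729^23 = 0.015339
  k=3: C(25,3)·0.271^3·0.729^22 = 0.043716
  k=4: C(25,4)·0.271^4·0.729^21 = 0.089381
1 − 0.152245 = 0.847755

0.8478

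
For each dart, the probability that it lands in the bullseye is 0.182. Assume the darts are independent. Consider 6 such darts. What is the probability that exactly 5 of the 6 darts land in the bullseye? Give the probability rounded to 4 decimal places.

0.0010

X ~ Binomial(n=6, p=0.182).
P(X=5) = C(6,5) · p^5 · (1−p)^1
= 6 · 0.00019969 · 0.818 = 0.000980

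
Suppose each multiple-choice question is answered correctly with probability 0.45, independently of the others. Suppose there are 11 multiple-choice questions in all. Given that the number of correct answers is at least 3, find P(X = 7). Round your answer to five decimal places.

X ~ Binomial(11, 0.45). Want P(X=7 | X≥3) = P(X=7) / P(X≥3).
P(X=7) = C(11,7)·0.45^7·0.55^4 = 0.1128372
P(X≥3) = 1 − 0.0013931 − 0.0125381 − 0.0512923 = 0.9347765
Ratio = 0.1128372 / 0.9347765 = 0.1207104

0.12071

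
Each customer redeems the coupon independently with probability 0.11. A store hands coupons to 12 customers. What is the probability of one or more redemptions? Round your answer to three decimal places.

0.753

P(at least one) = 1 − P(none) = 1 − (1 − 0.11)^12
= 1 − 0.24699 = 0.75301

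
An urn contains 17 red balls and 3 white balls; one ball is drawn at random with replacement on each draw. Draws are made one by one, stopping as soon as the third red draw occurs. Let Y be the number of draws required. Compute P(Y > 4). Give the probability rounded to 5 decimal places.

0.10952

Needing more than 4 draws ⇔ fewer than 3 successes in the first 4. With X ~ Binomial(4, 0.85), P(Y > 4) = P(X ≤ 2).
  k=0: C(4,0)·0.85^0·0.15^4 = 0.0005062
  k=1: C(4,1)·0.85^1·0.15^3 = 0.0114750
  k=2: C(4,2)·0.85^2·0.15^2 = 0.0975375
P(X ≤ 2) = 0.1095187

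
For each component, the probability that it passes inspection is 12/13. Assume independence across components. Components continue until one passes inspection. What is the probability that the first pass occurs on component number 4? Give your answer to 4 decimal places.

0.0004

Geometric (trials to first success), p = 0.923077.
P(Y = 4) = (1−p)^3 · p = 0.00045517 · 0.923077 = 0.000420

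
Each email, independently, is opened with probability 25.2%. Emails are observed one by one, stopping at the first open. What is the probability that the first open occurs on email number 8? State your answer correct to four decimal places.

Geometric (trials to first success), p = 0.252.
P(Y = 8) = (1−p)^7 · p = 0.13101 · 0.252 = 0.033015

0.0330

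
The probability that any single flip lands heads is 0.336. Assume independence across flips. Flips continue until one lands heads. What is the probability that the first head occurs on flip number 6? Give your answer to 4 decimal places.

0.0434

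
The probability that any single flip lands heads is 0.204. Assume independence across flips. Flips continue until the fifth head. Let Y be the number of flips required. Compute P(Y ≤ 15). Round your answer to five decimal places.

Finishing within 15 flips ⇔ at least 5 successes in the first 15. With X ~ Binomial(15, 0.204), P(Y ≤ 15) = 1 − P(X ≤ 4).
  k=0: C(15,0)·0.204^0·0.796^15 = 0.0326359
  k=1: C(15,1)·0.204^1·0.796^14 = 0.1254597
  k=2: C(15,2)·0.204^2·0.796^13 = 0.2250710
  k=3: C(15,3)·0.204^3·0.796^12 = 0.2499532
  k=4: C(15,4)·0.204^4·0.796^11 = 0.1921751
1 − 0.8252949 = 0.1747051

0.17471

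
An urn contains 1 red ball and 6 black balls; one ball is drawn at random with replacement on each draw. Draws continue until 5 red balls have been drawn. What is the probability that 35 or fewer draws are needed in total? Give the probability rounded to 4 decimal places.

Finishing within 35 draws ⇔ at least 5 successes in the first 35. With X ~ Binomial(35, 0.142857), P(Y ≤ 35) = 1 − P(X ≤ 4).
  k=0: C(35,0)·0.142857^0·0.857143^35 = 0.004538
  k=1: C(35,1)·0.142857^1·0.857143^34 = 0.026472
  k=2: C(35,2)·0.142857^2·0.857143^33 = 0.075003
  k=3: C(35,3)·0.142857^3·0.857143^32 = 0.137505
  k=4: C(35,4)·0.142857^4·0.857143^31 = 0.183340
1 − 0.426857 = 0.573143

0.5731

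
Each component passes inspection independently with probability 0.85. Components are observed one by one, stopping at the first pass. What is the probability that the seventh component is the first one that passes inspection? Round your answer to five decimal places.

0.00001

Geometric (trials to first success), p = 0.85.
P(Y = 7) = (1−p)^6 · p = 1.1391e-05 · 0.85 = 0.0000097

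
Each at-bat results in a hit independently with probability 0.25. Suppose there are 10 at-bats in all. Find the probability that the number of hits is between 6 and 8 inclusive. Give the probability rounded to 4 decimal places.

0.0197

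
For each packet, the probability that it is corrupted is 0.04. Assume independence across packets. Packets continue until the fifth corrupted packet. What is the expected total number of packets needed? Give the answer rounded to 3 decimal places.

Y = total packets until the fifth success; negative binomial with r=5, p=0.04.
E[Y] = r / p = 5 / 0.04 = 125.00000

125.000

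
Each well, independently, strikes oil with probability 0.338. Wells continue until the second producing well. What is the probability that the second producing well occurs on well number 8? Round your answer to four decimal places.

0.0673

Y = trial on which the second success occurs; negative binomial, r=2, p=0.338.
P(Y=8) = C(7,1) · p^2 · (1−p)^6
= 7 · 0.11424 · 0.084168 = 0.067310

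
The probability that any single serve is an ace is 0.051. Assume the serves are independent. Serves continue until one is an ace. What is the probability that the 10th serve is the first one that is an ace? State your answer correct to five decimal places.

Geometric (trials to first success), p = 0.051.
P(Y = 10) = (1−p)^9 · p = 0.6243 · 0.051 = 0.0318395

0.03184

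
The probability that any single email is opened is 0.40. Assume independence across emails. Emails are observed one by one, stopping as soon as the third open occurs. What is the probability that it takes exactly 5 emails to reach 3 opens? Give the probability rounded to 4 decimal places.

0.1382

Y = trial on which the third success occurs; negative binomial, r=3, p=0.40.
P(Y=5) = C(4,2) · p^3 · (1−p)^2
= 6 · 0.064 · 0.36 = 0.138240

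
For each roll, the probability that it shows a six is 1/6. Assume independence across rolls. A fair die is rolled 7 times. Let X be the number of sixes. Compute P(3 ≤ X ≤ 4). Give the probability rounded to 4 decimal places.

X ~ Binomial(7, 0.166667); P(3 ≤ X ≤ 4) = Σ C(7,k) p^k (1−p)^(7−k) over k:
  k=3: C(7,3)·0.166667^3·0.833333^4 = 0.078143
  k=4: C(7,4)·0.166667^4·0.833333^3 = 0.015629
Total = 0.093771

0.0938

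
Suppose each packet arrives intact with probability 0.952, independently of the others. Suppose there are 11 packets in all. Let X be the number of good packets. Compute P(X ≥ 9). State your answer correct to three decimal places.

0.986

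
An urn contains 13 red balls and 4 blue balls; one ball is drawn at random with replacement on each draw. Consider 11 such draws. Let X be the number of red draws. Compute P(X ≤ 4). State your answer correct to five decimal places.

X ~ Binomial(11, 0.764706); P(X ≤ 4) = Σ C(11,k) p^k (1−p)^(11−k) over k:
  k=0: C(11,0)·0.764706^0·0.235294^11 = 0.0000001
  k=1: C(11,1)·0.764706^1·0.235294^10 = 0.0000044
  k=2: C(11,2)·0.764706^2·0.235294^9 = 0.0000711
  k=3: C(11,3)·0.764706^3·0.235294^8 = 0.0006932
  k=4: C(11,4)·0.764706^4·0.235294^7 = 0.0045058
Total = 0.0052746

0.00527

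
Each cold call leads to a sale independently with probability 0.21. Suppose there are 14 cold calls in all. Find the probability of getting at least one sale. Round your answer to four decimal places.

0.9631

P(at least one) = 1 − P(none) = 1 − (1 − 0.21)^14
= 1 − 0.036879 = 0.963121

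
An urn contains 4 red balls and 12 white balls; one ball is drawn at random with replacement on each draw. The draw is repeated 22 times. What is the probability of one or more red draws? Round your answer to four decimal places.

0.9982

P(at least one) = 1 − P(none) = 1 − (1 − 0.25)^22
= 1 − 0.001784 = 0.998216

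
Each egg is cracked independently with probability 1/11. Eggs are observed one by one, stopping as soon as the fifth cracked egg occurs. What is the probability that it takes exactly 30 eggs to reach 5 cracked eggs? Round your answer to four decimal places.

Y = trial on which the fifth success occurs; negative binomial, r=5, p=0.090909.
P(Y=30) = C(29,4) · p^5 · (1−p)^25
= 23751 · 6.2092e-06 · 0.092296 = 0.013611

0.0136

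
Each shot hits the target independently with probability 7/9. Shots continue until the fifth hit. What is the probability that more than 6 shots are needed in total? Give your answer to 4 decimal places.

Needing more than 6 shots ⇔ fewer than 5 successes in the first 6. With X ~ Binomial(6, 0.777778), P(Y > 6) = P(X ≤ 4).
  k=0: C(6,0)·0.777778^0·0.222222^6 = 0.000120
  k=1: C(6,1)·0.777778^1·0.222222^5 = 0.002529
  k=2: C(6,2)·0.777778^2·0.222222^4 = 0.022129
  k=3: C(6,3)·0.777778^3·0.222222^3 = 0.103266
  k=4: C(6,4)·0.777778^4·0.222222^2 = 0.271074
P(X ≤ 4) = 0.399119

0.3991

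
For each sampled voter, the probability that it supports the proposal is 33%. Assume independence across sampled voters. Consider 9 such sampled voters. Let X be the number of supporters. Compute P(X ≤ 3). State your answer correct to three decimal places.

X ~ Binomial(9, 0.33); P(X ≤ 3) = Σ C(9,k) p^k (1−p)^(9−k) over k:
  k=0: C(9,0)·0.33^0·0.67^9 = 0.02721
  k=1: C(9,1)·0.33^1·0.67^8 = 0.12060
  k=2: C(9,2)·0.33^2·0.67^7 = 0.23760
  k=3: C(9,3)·0.33^3·0.67^6 = 0.27307
Total = 0.65848

0.658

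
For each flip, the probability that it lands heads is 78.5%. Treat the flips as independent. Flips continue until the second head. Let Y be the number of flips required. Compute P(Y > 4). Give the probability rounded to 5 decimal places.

Needing more than 4 flips ⇔ fewer than 2 successes in the first 4. With X ~ Binomial(4, 0.785), P(Y > 4) = P(X ≤ 1).
  k=0: C(4,0)·0.785^0·0.215^4 = 0.0021368
  k=1: C(4,1)·0.785^1·0.215^3 = 0.0312065
P(X ≤ 1) = 0.0333432

0.03334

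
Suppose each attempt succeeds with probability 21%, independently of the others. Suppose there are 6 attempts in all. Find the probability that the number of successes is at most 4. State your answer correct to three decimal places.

0.998

X ~ Binomial(6, 0.21); P(X ≤ 4) = Σ C(6,k) p^k (1−p)^(6−k) over k:
  k=0: C(6,0)·0.21^0·0.79^6 = 0.24309
  k=1: C(6,1)·0.21^1·0.79^5 = 0.38771
  k=2: C(6,2)·0.21^2·0.79^4 = 0.25765
  k=3: C(6,3)·0.21^3·0.79^3 = 0.09132
  k=4: C(6,4)·0.21^4·0.79^2 = 0.01821
Total = 0.99798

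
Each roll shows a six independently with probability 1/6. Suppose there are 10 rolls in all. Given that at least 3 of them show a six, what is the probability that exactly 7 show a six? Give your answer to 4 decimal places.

0.0011

X ~ Binomial(10, 0.166667). Want P(X=7 | X≥3) = P(X=7) / P(X≥3).
P(X=7) = C(10,7)·0.166667^7·0.833333^3 = 0.000248
P(X≥3) = 1 − 0.161506 − 0.323011 − 0.290710 = 0.224773
Ratio = 0.000248 / 0.224773 = 0.001104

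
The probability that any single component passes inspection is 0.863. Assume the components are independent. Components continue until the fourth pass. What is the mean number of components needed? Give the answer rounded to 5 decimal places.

Y = total components until the fourth success; negative binomial with r=4, p=0.863.
E[Y] = r / p = 4 / 0.863 = 4.6349942

4.63499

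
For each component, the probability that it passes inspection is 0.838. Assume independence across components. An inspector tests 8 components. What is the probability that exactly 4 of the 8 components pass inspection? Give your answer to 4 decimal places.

0.0238

X ~ Binomial(n=8, p=0.838).
P(X=4) = C(8,4) · p^4 · (1−p)^4
= 70 · 0.49315 · 0.00068875 = 0.023776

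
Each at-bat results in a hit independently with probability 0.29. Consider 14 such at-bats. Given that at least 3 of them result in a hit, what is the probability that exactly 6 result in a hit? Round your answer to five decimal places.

0.14087

X ~ Binomial(14, 0.29). Want P(X=6 | X≥3) = P(X=6) / P(X≥3).
P(X=6) = C(14,6)·0.29^6·0.71^8 = 0.1153480
P(X≥3) = 1 − 0.0082721 − 0.0473026 − 0.1255849 = 0.8188404
Ratio = 0.1153480 / 0.8188404 = 0.1408675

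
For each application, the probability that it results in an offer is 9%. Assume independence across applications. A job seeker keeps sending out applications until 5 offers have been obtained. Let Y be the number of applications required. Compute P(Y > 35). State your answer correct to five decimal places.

Needing more than 35 applications ⇔ fewer than 5 successes in the first 35. With X ~ Binomial(35, 0.09), P(Y > 35) = P(X ≤ 4).
  k=0: C(35,0)·0.09^0·0.91^35 = 0.0368510
  k=1: C(35,1)·0.09^1·0.91^34 = 0.1275610
  k=2: C(35,2)·0.09^2·0.91^33 = 0.2144707
  k=3: C(35,3)·0.09^3·0.91^32 = 0.2333252
  k=4: C(35,4)·0.09^4·0.91^31 = 0.1846090
P(X ≤ 4) = 0.7968169

0.79682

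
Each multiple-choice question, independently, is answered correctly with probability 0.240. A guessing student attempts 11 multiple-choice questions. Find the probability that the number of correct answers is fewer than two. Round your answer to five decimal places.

0.21858

X ~ Binomial(11, 0.24); P(X ≤ 1) = Σ C(11,k) p^k (1−p)^(11−k) over k:
  k=0: C(11,0)·0.24^0·0.76^11 = 0.0488596
  k=1: C(11,1)·0.24^1·0.76^10 = 0.1697227
Total = 0.2185822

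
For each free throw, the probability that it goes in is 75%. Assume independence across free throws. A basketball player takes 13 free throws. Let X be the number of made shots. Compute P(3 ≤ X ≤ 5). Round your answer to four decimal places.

0.0056

X ~ Binomial(13, 0.75); P(3 ≤ X ≤ 5) = Σ C(13,k) p^k (1−p)^(13−k) over k:
  k=3: C(13,3)·0.75^3·0.25^10 = 0.000115
  k=4: C(13,4)·0.75^4·0.25^9 = 0.000863
  k=5: C(13,5)·0.75^5·0.25^8 = 0.004660
Total = 0.005638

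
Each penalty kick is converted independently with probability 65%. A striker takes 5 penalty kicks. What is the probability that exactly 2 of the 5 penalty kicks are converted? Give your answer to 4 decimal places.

X ~ Binomial(n=5, p=0.65).
P(X=2) = C(5,2) · p^2 · (1−p)^3
= 10 · 0.4225 · 0.042875 = 0.181147

0.1811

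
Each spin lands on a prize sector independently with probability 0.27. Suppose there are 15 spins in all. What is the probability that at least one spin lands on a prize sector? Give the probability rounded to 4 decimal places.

0.9911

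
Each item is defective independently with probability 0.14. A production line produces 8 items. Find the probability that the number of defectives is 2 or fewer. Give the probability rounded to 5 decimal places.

X ~ Binomial(8, 0.14); P(X ≤ 2) = Σ C(8,k) p^k (1−p)^(8−k) over k:
  k=0: C(8,0)·0.14^0·0.86^8 = 0.2992179
  k=1: C(8,1)·0.14^1·0.86^7 = 0.3896792
  k=2: C(8,2)·0.14^2·0.86^6 = 0.2220265
Total = 0.9109236

0.91092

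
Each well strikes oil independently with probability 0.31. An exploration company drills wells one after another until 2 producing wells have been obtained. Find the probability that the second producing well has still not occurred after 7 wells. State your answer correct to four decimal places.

0.3086

Needing more than 7 wells ⇔ fewer than 2 successes in the first 7. With X ~ Binomial(7, 0.31), P(Y > 7) = P(X ≤ 1).
  k=0: C(7,0)·0.31^0·0.69^7 = 0.074464
  k=1: C(7,1)·0.31^1·0.69^6 = 0.234182
P(X ≤ 1) = 0.308646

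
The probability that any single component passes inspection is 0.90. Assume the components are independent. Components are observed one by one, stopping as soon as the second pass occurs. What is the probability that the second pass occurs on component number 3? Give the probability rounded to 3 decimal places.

0.162

Y = trial on which the second success occurs; negative binomial, r=2, p=0.90.
P(Y=3) = C(2,1) · p^2 · (1−p)^1
= 2 · 0.81 · 0.1 = 0.16200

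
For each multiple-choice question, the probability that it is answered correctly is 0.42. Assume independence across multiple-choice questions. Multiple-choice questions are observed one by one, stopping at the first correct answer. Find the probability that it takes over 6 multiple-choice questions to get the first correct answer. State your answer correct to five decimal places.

Y = number of multiple-choice questions to the first success; geometric, p = 0.42.
P(Y > 6) = P(first 6 all fail) = (1−p)^6 = 0.0380687

0.03807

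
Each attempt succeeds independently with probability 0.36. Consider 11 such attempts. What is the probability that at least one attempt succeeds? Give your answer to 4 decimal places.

0.9926

P(at least one) = 1 − P(none) = 1 − (1 − 0.36)^11
= 1 − 0.007379 = 0.992621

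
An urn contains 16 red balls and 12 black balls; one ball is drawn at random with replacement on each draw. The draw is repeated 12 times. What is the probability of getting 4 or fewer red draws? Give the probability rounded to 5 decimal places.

X ~ Binomial(12, 0.571429); P(X ≤ 4) = Σ C(12,k) p^k (1−p)^(12−k) over k:
  k=0: C(12,0)·0.571429^0·0.428571^12 = 0.0000384
  k=1: C(12,1)·0.571429^1·0.428571^11 = 0.0006143
  k=2: C(12,2)·0.571429^2·0.428571^10 = 0.0045051
  k=3: C(12,3)·0.571429^3·0.428571^9 = 0.0200225
  k=4: C(12,4)·0.571429^4·0.428571^8 = 0.0600674
Total = 0.0852476

0.08525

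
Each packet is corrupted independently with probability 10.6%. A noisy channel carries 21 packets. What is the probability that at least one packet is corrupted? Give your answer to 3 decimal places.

P(at least one) = 1 − P(none) = 1 − (1 − 0.106)^21
= 1 − 0.09508 = 0.90492

0.905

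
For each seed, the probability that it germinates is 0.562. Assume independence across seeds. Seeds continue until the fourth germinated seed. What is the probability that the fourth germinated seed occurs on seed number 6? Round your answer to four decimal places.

Y = trial on which the fourth success occurs; negative binomial, r=4, p=0.562.
P(Y=6) = C(5,3) · p^4 · (1−p)^2
= 10 · 0.099757 · 0.19184 = 0.191379

0.1914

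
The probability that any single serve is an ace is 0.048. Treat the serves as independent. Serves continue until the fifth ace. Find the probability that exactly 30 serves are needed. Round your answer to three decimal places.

0.002

Y = trial on which the fifth success occurs; negative binomial, r=5, p=0.048.
P(Y=30) = C(29,4) · p^5 · (1−p)^25
= 23751 · 2.548e-07 · 0.29236 = 0.00177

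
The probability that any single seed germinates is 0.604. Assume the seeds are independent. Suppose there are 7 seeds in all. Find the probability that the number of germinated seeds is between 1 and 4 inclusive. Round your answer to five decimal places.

X ~ Binomial(7, 0.604); P(1 ≤ X ≤ 4) = Σ C(7,k) p^k (1−p)^(7−k) over k:
  k=1: C(7,1)·0.604^1·0.396^6 = 0.0163044
  k=2: C(7,2)·0.604^2·0.396^5 = 0.0746052
  k=3: C(7,3)·0.604^3·0.396^4 = 0.1896530
  k=4: C(7,4)·0.604^4·0.396^3 = 0.2892686
Total = 0.5698312

0.56983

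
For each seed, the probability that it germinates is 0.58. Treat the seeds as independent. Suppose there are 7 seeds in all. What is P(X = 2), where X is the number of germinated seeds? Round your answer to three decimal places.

0.092

X ~ Binomial(n=7, p=0.58).
P(X=2) = C(7,2) · p^2 · (1−p)^5
= 21 · 0.3364 · 0.013069 = 0.09233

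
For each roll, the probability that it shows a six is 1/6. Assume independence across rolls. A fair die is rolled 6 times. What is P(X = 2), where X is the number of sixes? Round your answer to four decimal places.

X ~ Binomial(n=6, p=0.166667).
P(X=2) = C(6,2) · p^2 · (1−p)^4
= 15 · 0.027778 · 0.48225 = 0.200939

0.2009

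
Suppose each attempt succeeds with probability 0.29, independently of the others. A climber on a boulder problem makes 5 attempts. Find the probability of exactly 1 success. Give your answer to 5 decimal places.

X ~ Binomial(n=5, p=0.29).
P(X=1) = C(5,1) · p^1 · (1−p)^4
= 5 · 0.29 · 0.25412 = 0.3684694

0.36847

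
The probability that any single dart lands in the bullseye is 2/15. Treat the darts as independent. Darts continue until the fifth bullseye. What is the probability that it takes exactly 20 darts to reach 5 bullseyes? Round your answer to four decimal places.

0.0191

Y = trial on which the fifth success occurs; negative binomial, r=5, p=0.133333.
P(Y=20) = C(19,4) · p^5 · (1−p)^15
= 3876 · 4.214e-05 · 0.11689 = 0.019092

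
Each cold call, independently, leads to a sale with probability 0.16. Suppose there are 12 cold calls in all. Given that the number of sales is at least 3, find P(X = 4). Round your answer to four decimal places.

0.2689

X ~ Binomial(12, 0.16). Want P(X=4 | X≥3) = P(X=4) / P(X≥3).
P(X=4) = C(12,4)·0.16^4·0.84^8 = 0.080412
P(X≥3) = 1 − 0.123410 − 0.282081 − 0.295513 = 0.298996
Ratio = 0.080412 / 0.298996 = 0.268939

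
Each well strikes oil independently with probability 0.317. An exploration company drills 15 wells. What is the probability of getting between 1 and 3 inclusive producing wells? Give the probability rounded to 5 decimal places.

0.24648

X ~ Binomial(15, 0.317); P(1 ≤ X ≤ 3) = Σ C(15,k) p^k (1−p)^(15−k) over k:
  k=1: C(15,1)·0.317^1·0.683^14 = 0.0228581
  k=2: C(15,2)·0.317^2·0.683^13 = 0.0742638
  k=3: C(15,3)·0.317^3·0.683^12 = 0.1493611
Total = 0.2464830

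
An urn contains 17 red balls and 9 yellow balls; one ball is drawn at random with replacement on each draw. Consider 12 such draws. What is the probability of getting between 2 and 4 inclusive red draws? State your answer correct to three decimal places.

X ~ Binomial(12, 0.653846); P(2 ≤ X ≤ 4) = Σ C(12,k) p^k (1−p)^(12−k) over k:
  k=2: C(12,2)·0.653846^2·0.346154^10 = 0.00070
  k=3: C(12,3)·0.653846^3·0.346154^9 = 0.00439
  k=4: C(12,4)·0.653846^4·0.346154^8 = 0.01865
Total = 0.02373

0.024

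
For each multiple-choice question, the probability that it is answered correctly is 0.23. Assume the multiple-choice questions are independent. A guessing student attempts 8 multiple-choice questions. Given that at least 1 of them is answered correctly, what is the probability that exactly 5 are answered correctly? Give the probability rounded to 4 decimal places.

0.0188

X ~ Binomial(8, 0.23). Want P(X=5 | X≥1) = P(X=5) / P(X≥1).
P(X=5) = C(8,5)·0.23^5·0.77^3 = 0.016455
P(X≥1) = 1 − 0.123574 = 0.876426
Ratio = 0.016455 / 0.876426 = 0.018775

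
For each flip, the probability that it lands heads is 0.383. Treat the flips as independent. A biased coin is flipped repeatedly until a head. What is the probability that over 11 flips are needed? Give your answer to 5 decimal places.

0.00493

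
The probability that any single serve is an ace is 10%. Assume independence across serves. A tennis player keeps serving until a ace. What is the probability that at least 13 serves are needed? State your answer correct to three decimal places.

0.282

Y = number of serves to the first success; geometric, p = 0.10.
P(Y > 12) = P(first 12 all fail) = (1−p)^12 = 0.28243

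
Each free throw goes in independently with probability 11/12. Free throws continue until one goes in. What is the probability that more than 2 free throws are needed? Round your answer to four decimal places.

Y = number of free throws to the first success; geometric, p = 0.916667.
P(Y > 2) = P(first 2 all fail) = (1−p)^2 = 0.006944

0.0069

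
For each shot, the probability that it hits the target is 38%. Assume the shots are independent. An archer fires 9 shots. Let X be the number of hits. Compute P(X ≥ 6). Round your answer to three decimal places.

0.079

X ~ Binomial(9, 0.38); P(X ≥ 6) = Σ C(9,k) p^k (1−p)^(9−k) over k:
  k=6: C(9,6)·0.38^6·0.62^3 = 0.06028
  k=7: C(9,7)·0.38^7·0.62^2 = 0.01583
  k=8: C(9,8)·0.38^8·0.62^1 = 0.00243
  k=9: C(9,9)·0.38^9·0.62^0 = 0.00017
Total = 0.07870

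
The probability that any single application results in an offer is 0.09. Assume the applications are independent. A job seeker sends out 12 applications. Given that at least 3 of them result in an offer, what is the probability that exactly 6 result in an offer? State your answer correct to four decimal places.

0.0032

X ~ Binomial(12, 0.09). Want P(X=6 | X≥3) = P(X=6) / P(X≥3).
P(X=6) = C(12,6)·0.09^6·0.91^6 = 0.000279
P(X≥3) = 1 − 0.322475 − 0.382718 − 0.208182 = 0.086624
Ratio = 0.000279 / 0.086624 = 0.003219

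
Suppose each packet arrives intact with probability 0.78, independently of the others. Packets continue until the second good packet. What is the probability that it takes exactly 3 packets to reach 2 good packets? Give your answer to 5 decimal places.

0.26770

Y = trial on which the second success occurs; negative binomial, r=2, p=0.78.
P(Y=3) = C(2,1) · p^2 · (1−p)^1
= 2 · 0.6084 · 0.22 = 0.2676960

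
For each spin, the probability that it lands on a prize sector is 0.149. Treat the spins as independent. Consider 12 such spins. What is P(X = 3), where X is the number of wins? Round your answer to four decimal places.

X ~ Binomial(n=12, p=0.149).
P(X=3) = C(12,3) · p^3 · (1−p)^9
= 220 · 0.0033079 · 0.23408 = 0.170352

0.1704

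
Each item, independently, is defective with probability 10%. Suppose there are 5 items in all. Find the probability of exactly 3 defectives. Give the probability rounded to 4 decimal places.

X ~ Binomial(n=5, p=0.10).
P(X=3) = C(5,3) · p^3 · (1−p)^2
= 10 · 0.001 · 0.81 = 0.008100

0.0081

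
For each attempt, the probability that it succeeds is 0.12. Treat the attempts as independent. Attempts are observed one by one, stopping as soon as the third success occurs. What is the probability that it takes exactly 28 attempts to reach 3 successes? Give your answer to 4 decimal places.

0.0248

Y = trial on which the third success occurs; negative binomial, r=3, p=0.12.
P(Y=28) = C(27,2) · p^3 · (1−p)^25
= 351 · 0.001728 · 0.040932 = 0.024827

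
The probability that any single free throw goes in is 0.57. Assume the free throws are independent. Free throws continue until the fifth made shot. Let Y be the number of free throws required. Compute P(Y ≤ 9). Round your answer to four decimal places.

0.6678

Finishing within 9 free throws ⇔ at least 5 successes in the first 9. With X ~ Binomial(9, 0.57), P(Y ≤ 9) = 1 − P(X ≤ 4).
  k=0: C(9,0)·0.57^0·0.43^9 = 0.000503
  k=1: C(9,1)·0.57^1·0.43^8 = 0.005996
  k=2: C(9,2)·0.57^2·0.43^7 = 0.031793
  k=3: C(9,3)·0.57^3·0.43^6 = 0.098336
  k=4: C(9,4)·0.57^4·0.43^5 = 0.195529
1 − 0.332158 = 0.667842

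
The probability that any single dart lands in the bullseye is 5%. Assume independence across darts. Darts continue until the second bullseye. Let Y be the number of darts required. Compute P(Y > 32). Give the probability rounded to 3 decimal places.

Needing more than 32 darts ⇔ fewer than 2 successes in the first 32. With X ~ Binomial(32, 0.05), P(Y > 32) = P(X ≤ 1).
  k=0: C(32,0)·0.05^0·0.95^32 = 0.19371
  k=1: C(32,1)·0.05^1·0.95^31 = 0.32625
P(X ≤ 1) = 0.51996

0.520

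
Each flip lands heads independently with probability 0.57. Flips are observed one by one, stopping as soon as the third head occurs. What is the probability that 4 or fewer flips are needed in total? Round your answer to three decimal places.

0.424

Finishing within 4 flips ⇔ at least 3 successes in the first 4. With X ~ Binomial(4, 0.57), P(Y ≤ 4) = 1 − P(X ≤ 2).
  k=0: C(4,0)·0.57^0·0.43^4 = 0.03419
  k=1: C(4,1)·0.57^1·0.43^3 = 0.18128
  k=2: C(4,2)·0.57^2·0.43^2 = 0.36044
1 − 0.57591 = 0.42409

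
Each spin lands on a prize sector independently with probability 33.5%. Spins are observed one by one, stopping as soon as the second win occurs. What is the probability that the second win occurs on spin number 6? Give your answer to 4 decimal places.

0.1097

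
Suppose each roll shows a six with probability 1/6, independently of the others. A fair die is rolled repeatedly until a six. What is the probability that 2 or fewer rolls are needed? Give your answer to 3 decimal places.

Y = number of rolls to the first success; geometric, p = 0.166667.
P(Y ≤ 2) = 1 − (1−p)^2 = 1 − 0.69444 = 0.30556

0.306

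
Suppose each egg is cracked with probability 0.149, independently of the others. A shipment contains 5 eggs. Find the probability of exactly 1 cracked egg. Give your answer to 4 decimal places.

0.3907

X ~ Binomial(n=5, p=0.149).
P(X=1) = C(5,1) · p^1 · (1−p)^4
= 5 · 0.149 · 0.52447 = 0.390728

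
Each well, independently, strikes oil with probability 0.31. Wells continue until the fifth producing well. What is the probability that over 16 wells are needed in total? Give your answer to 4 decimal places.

0.4154

Needing more than 16 wells ⇔ fewer than 5 successes in the first 16. With X ~ Binomial(16, 0.31), P(Y > 16) = P(X ≤ 4).
  k=0: C(16,0)·0.31^0·0.69^16 = 0.002640
  k=1: C(16,1)·0.31^1·0.69^15 = 0.018977
  k=2: C(16,2)·0.31^2·0.69^14 = 0.063943
  k=3: C(16,3)·0.31^3·0.69^13 = 0.134064
  k=4: C(16,4)·0.31^4·0.69^12 = 0.195752
P(X ≤ 4) = 0.415376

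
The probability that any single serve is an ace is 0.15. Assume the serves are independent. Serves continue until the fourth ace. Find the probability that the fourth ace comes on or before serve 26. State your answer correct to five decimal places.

0.56149

Finishing within 26 serves ⇔ at least 4 successes in the first 26. With X ~ Binomial(26, 0.15), P(Y ≤ 26) = 1 − P(X ≤ 3).
  k=0: C(26,0)·0.15^0·0.85^26 = 0.0146181
  k=1: C(26,1)·0.15^1·0.85^25 = 0.0670715
  k=2: C(26,2)·0.15^2·0.85^24 = 0.1479517
  k=3: C(26,3)·0.15^3·0.85^23 = 0.2088731
1 − 0.4385144 = 0.5614856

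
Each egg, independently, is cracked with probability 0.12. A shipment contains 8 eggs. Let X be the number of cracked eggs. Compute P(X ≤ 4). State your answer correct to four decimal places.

X ~ Binomial(8, 0.12); P(X ≤ 4) = Σ C(8,k) p^k (1−p)^(8−k) over k:
  k=0: C(8,0)·0.12^0·0.88^8 = 0.359635
  k=1: C(8,1)·0.12^1·0.88^7 = 0.392329
  k=2: C(8,2)·0.12^2·0.88^6 = 0.187248
  k=3: C(8,3)·0.12^3·0.88^5 = 0.051068
  k=4: C(8,4)·0.12^4·0.88^4 = 0.008705
Total = 0.998983

0.9990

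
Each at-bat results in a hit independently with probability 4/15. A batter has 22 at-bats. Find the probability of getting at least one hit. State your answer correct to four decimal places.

0.9989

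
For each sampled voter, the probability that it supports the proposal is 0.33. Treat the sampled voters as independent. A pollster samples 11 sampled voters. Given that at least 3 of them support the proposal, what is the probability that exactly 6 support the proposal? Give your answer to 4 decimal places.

0.1062

X ~ Binomial(11, 0.33). Want P(X=6 | X≥3) = P(X=6) / P(X≥3).
P(X=6) = C(11,6)·0.33^6·0.67^5 = 0.080556
P(X≥3) = 1 − 0.012213 − 0.066169 − 0.162954 = 0.758664
Ratio = 0.080556 / 0.758664 = 0.106182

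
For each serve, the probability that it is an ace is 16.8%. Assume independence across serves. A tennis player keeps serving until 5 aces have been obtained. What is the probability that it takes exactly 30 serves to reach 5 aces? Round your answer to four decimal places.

Y = trial on which the fifth success occurs; negative binomial, r=5, p=0.168.
P(Y=30) = C(29,4) · p^5 · (1−p)^25
= 23751 · 0.00013383 · 0.010071 = 0.032012

0.0320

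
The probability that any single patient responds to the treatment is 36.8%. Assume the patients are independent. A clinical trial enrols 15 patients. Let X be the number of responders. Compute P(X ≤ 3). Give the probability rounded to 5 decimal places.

X ~ Binomial(15, 0.368); P(X ≤ 3) = Σ C(15,k) p^k (1−p)^(15−k) over k:
  k=0: C(15,0)·0.368^0·0.632^15 = 0.0010251
  k=1: C(15,1)·0.368^1·0.632^14 = 0.0089532
  k=2: C(15,2)·0.368^2·0.632^13 = 0.0364928
  k=3: C(15,3)·0.368^3·0.632^12 = 0.0920788
Total = 0.1385499

0.13855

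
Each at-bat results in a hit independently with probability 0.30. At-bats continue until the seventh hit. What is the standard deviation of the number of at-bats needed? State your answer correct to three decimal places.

7.379

Y = total at-bats until the seventh success; negative binomial with r=7, p=0.30.
SD(Y) = √[r(1−p)/p²] = √(54.44444) = 7.37865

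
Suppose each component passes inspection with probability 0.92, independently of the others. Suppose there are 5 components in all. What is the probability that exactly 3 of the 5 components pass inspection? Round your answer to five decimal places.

0.04984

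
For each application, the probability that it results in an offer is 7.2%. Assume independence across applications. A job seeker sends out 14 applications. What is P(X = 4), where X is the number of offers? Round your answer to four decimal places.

X ~ Binomial(n=14, p=0.072).
P(X=4) = C(14,4) · p^4 · (1−p)^10
= 1001 · 2.6874e-05 · 0.47367 = 0.012742

0.0127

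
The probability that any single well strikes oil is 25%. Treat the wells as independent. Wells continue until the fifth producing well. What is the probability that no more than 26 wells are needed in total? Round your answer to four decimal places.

0.8156

Finishing within 26 wells ⇔ at least 5 successes in the first 26. With X ~ Binomial(26, 0.25), P(Y ≤ 26) = 1 − P(X ≤ 4).
  k=0: C(26,0)·0.25^0·0.75^26 = 0.000564
  k=1: C(26,1)·0.25^1·0.75^25 = 0.004892
  k=2: C(26,2)·0.25^2·0.75^24 = 0.020381
  k=3: C(26,3)·0.25^3·0.75^23 = 0.054350
  k=4: C(26,4)·0.25^4·0.75^22 = 0.104172
1 − 0.184359 = 0.815641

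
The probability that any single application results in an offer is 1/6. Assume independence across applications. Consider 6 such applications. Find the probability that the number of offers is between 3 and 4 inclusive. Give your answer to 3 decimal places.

0.062

X ~ Binomial(6, 0.166667); P(3 ≤ X ≤ 4) = Σ C(6,k) p^k (1−p)^(6−k) over k:
  k=3: C(6,3)·0.166667^3·0.833333^3 = 0.05358
  k=4: C(6,4)·0.166667^4·0.833333^2 = 0.00804
Total = 0.06162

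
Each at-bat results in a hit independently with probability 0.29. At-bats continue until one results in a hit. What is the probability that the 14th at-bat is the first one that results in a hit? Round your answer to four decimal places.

0.0034

Geometric (trials to first success), p = 0.29.
P(Y = 14) = (1−p)^13 · p = 0.011651 · 0.29 = 0.003379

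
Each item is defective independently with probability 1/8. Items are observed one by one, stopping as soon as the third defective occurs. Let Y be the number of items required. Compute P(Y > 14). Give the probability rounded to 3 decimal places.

0.749

Needing more than 14 items ⇔ fewer than 3 successes in the first 14. With X ~ Binomial(14, 0.125), P(Y > 14) = P(X ≤ 2).
  k=0: C(14,0)·0.125^0·0.875^14 = 0.15421
  k=1: C(14,1)·0.125^1·0.875^13 = 0.30842
  k=2: C(14,2)·0.125^2·0.875^12 = 0.28639
P(X ≤ 2) = 0.74902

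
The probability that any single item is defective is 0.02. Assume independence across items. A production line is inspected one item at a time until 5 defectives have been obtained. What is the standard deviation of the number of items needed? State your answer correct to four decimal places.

110.6797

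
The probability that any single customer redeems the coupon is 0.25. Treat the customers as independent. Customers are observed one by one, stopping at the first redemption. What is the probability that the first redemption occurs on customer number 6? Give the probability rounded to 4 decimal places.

0.0593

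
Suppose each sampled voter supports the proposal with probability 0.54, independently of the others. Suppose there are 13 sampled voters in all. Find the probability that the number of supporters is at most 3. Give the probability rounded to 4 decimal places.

0.0242

X ~ Binomial(13, 0.54); P(X ≤ 3) = Σ C(13,k) p^k (1−p)^(13−k) over k:
  k=0: C(13,0)·0.54^0·0.46^13 = 0.000041
  k=1: C(13,1)·0.54^1·0.46^12 = 0.000630
  k=2: C(13,2)·0.54^2·0.46^11 = 0.004438
  k=3: C(13,3)·0.54^3·0.46^10 = 0.019104
Total = 0.024214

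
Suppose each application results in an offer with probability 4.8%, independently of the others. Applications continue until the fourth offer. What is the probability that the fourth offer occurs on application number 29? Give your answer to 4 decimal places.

Y = trial on which the fourth success occurs; negative binomial, r=4, p=0.048.
P(Y=29) = C(28,3) · p^4 · (1−p)^25
= 3276 · 5.3084e-06 · 0.29236 = 0.005084

0.0051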